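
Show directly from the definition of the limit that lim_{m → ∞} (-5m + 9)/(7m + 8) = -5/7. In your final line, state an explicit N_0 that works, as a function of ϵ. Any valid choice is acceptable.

N_0 = (103/49)/ϵ

Let ϵ > 0. For m ≥ 1, |(-5m + 9)/(7m + 8) + 5/7| = |103|/(7(7m + 8)) = 103/(7(7m + 8)).
Since 7m + 8 ≥ 7m for m ≥ 1, this is ≤ 103/(7·7m) = (103/49)/m.
So |(-5m + 9)/(7m + 8) + 5/7| < ϵ whenever m > (103/49)/ϵ.
Take N_0 = (103/49)/ϵ. If m > N_0 then |(-5m + 9)/(7m + 8) + 5/7| ≤ (103/49)/m < ϵ.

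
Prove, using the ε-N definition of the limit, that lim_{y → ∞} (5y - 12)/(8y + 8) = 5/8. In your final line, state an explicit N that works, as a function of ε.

Let ε > 0 be given. We seek N > 0 such that y > N implies |(5y - 12)/(8y + 8) − (5/8)| < ε.
(5y - 12)/(8y + 8) − (5/8) = (8(5y - 12) − 5(8y + 8)) / (8(8y + 8)) = -136/(8(8y + 8)).
For y > 0 we have 8y + 8 > 8y, so |(5y - 12)/(8y + 8) − (5/8)| = 136/(8(8y + 8)) < 136/(8·8y) = (17/8)/y.
Thus |(5y - 12)/(8y + 8) − (5/8)| < ε whenever y > (17/8)/ε.
Take N = (17/8)/ε. If y > N then |(5y - 12)/(8y + 8) − (5/8)| < (17/8)/y < ε.

N = (17/8)/ε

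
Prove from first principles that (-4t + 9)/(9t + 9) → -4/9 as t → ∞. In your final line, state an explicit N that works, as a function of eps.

Let eps > 0 be given. We seek N > 0 such that t > N implies |(-4t + 9)/(9t + 9) + 4/9| < eps.
(-4t + 9)/(9t + 9) + 4/9 = (9(-4t + 9) − (-4)(9t + 9)) / (9(9t + 9)) = 117/(9(9t + 9)).
For t > 0 we have 9t + 9 > 9t, so |(-4t + 9)/(9t + 9) + 4/9| = 117/(9(9t + 9)) < 117/(9·9t) = (13/9)/t.
Thus |(-4t + 9)/(9t + 9) + 4/9| < eps whenever t > (13/9)/eps.
Take N = (13/9)/eps. If t > N then |(-4t + 9)/(9t + 9) + 4/9| < (13/9)/t < eps.

N = (13/9)/eps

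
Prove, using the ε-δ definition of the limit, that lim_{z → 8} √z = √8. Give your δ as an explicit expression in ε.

Let ε > 0. We want δ > 0 such that 0 < |z − 8| < δ implies |√z − √8| < ε.
Rationalise: √z − √8 = (z − 8)/(√z + √8), so |√z − √8| = |z − 8|/(√z + √8).
Restrict δ ≤ 8 so that |z − 8| < 8 forces z > 0, and then √z + √8 > √8.
Hence |√z − √8| < |z − 8|/√8, which is < ε once |z − 8| < √8·ε.
Take δ = min(8, √8·ε). If 0 < |z − 8| < δ then z > 0 and |√z − √8| < |z − 8|/√8 < ε.

δ = min(8, √8·ε)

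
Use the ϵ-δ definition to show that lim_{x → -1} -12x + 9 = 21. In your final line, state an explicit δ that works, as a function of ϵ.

δ = ϵ/12

Fix ϵ > 0. We need δ > 0 so that 0 < |x + 1| < δ implies |(-12x + 9) − 21| < ϵ.
Since (-12x + 9) − 21 = -12(x + 1), we have |(-12x + 9) − 21| = 12|x + 1|.
So 12|x + 1| < ϵ exactly when |x + 1| < ϵ/12.
Choosing δ = ϵ/12 gives |(-12x + 9) − 21| = 12|x + 1| < ϵ whenever |x + 1| < δ.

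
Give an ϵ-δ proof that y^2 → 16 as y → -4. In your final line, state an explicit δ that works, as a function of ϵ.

Fix ϵ > 0. We seek δ > 0 with 0 < |y + 4| < δ ⇒ |y^2 − 16| < ϵ.
Factor: y^2 − 16 = (y + 4)(y - 4), so |y^2 − 16| = |y + 4|·|y - 4|.
Impose δ ≤ 2 so that |y| < 6; then |y - 4| ≤ 10.
Hence |y^2 − 16| ≤ 10|y + 4|, which is < ϵ once |y + 4| < ϵ/10.
Take δ = min(2, ϵ/10). If 0 < |y + 4| < δ then both bounds hold and |y^2 − 16| ≤ 10|y + 4| < 10·(ϵ/10) = ϵ.

δ = min(2, ϵ/10)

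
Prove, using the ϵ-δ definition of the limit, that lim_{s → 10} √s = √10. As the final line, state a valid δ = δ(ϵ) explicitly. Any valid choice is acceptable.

Fix ϵ > 0. We want δ > 0 such that 0 < |s − 10| < δ implies |√s − √10| < ϵ.
Rationalise: √s − √10 = (s − 10)/(√s + √10), so |√s − √10| = |s − 10|/(√s + √10).
Restrict δ ≤ 10 so that |s − 10| < 10 forces s > 0, and then √s + √10 > √10.
Hence |√s − √10| < |s − 10|/√10, which is < ϵ once |s − 10| < √10·ϵ.
Take δ = min(10, √10·ϵ). If 0 < |s − 10| < δ then s > 0 and |√s − √10| < |s − 10|/√10 < ϵ.

δ = min(10, √10·ϵ)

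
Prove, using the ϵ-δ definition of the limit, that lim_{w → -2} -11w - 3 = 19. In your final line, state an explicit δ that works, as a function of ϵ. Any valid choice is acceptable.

Fix ϵ > 0. We need δ > 0 so that 0 < |w + 2| < δ implies |(-11w - 3) − 19| < ϵ.
Since (-11w - 3) − 19 = -11(w + 2), we have |(-11w - 3) − 19| = 11|w + 2|.
So 11|w + 2| < ϵ exactly when |w + 2| < ϵ/11.
Choosing δ = ϵ/11 gives |(-11w - 3) − 19| = 11|w + 2| < ϵ whenever |w + 2| < δ.

δ = ϵ/11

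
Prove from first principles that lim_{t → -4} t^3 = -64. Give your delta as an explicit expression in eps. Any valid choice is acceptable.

delta = min(1, eps/61)

Fix eps > 0. We seek delta > 0 with 0 < |t + 4| < delta ⇒ |t^3 + 64| < eps.
Factor: t^3 + 64 = (t + 4)(t^2 - 4t + 16), so |t^3 + 64| = |t + 4|·|t^2 - 4t + 16|.
Impose delta ≤ 1 so that |t| < 5; then |t^2 - 4t + 16| ≤ 61.
Hence |t^3 + 64| ≤ 61|t + 4|, which is < eps once |t + 4| < eps/61.
Take delta = min(1, eps/61). If 0 < |t + 4| < delta then both bounds hold and |t^3 + 64| ≤ 61|t + 4| < 61·(eps/61) = eps.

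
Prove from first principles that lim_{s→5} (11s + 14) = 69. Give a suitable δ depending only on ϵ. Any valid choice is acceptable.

δ = ϵ/11

Let ϵ > 0. We need δ > 0 so that 0 < |s − 5| < δ implies |(11s + 14) − 69| < ϵ.
Since (11s + 14) − 69 = 11(s − 5), we have |(11s + 14) − 69| = 11|s − 5|.
Thus it suffices that |s − 5| < ϵ/11.
Choosing δ = ϵ/11 gives |(11s + 14) − 69| = 11|s − 5| < ϵ whenever |s − 5| < δ.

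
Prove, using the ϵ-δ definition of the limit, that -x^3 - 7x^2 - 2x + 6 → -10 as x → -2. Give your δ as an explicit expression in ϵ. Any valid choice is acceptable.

δ = min(2, ϵ/44)

Let ϵ > 0 be given. We want δ > 0 such that 0 < |x + 2| < δ implies |(-x^3 - 7x^2 - 2x + 6) + 10| < ϵ.
(-x^3 - 7x^2 - 2x + 6) + 10 = -x^3 - 7x^2 - 2x + 16 = (x + 2)(-x^2 - 5x + 8).
So |(-x^3 - 7x^2 - 2x + 6) + 10| = |x + 2|·|-x^2 - 5x + 8|.
Require δ ≤ 2. Then |x + 2| < 2 gives |x| < 4, and by the triangle inequality |-x^2 - 5x + 8| ≤ 4^2 + 5·4 + 8 = 44.
Hence |(-x^3 - 7x^2 - 2x + 6) + 10| ≤ 44|x + 2| < ϵ provided |x + 2| < ϵ/44.
Take δ = min(2, ϵ/44). Then 0 < |x + 2| < δ gives both |x + 2| < 2 and |x + 2| < ϵ/44, so |(-x^3 - 7x^2 - 2x + 6) + 10| < ϵ.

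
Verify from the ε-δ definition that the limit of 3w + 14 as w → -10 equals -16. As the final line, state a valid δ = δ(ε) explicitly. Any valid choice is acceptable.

δ = ε/3

Fix ε > 0. We need δ > 0 so that 0 < |w + 10| < δ implies |(3w + 14) + 16| < ε.
Since (3w + 14) + 16 = 3(w + 10), we have |(3w + 14) + 16| = 3|w + 10|.
So 3|w + 10| < ε exactly when |w + 10| < ε/3.
Choosing δ = ε/3 gives |(3w + 14) + 16| = 3|w + 10| < ε whenever |w + 10| < δ.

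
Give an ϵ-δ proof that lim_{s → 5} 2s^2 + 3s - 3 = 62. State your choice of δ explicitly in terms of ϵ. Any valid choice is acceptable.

δ = min(1, ϵ/25)

Let ϵ > 0 be given. We want δ > 0 such that 0 < |s − 5| < δ implies |(2s^2 + 3s - 3) − 62| < ϵ.
(2s^2 + 3s - 3) − 62 = 2s^2 + 3s - 65 = (s − 5)(2s + 13).
So |(2s^2 + 3s - 3) − 62| = |s − 5|·|2s + 13|.
Require δ ≤ 1. Then |s − 5| < 1 gives |s| < 6, and by the triangle inequality |2s + 13| ≤ 2·6 + 13 = 25.
Hence |(2s^2 + 3s - 3) − 62| ≤ 25|s − 5| < ϵ provided |s − 5| < ϵ/25.
Take δ = min(1, ϵ/25). Then 0 < |s − 5| < δ gives both |s − 5| < 1 and |s − 5| < ϵ/25, so |(2s^2 + 3s - 3) − 62| < ϵ.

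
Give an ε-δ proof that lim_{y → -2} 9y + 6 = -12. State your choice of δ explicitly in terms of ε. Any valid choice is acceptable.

Suppose ε > 0. We need δ > 0 so that 0 < |y + 2| < δ implies |(9y + 6) + 12| < ε.
|(9y + 6) + 12| = |9y + 18| = 9|y + 2|.
Thus it suffices that |y + 2| < ε/9.
Choosing δ = ε/9 gives |(9y + 6) + 12| = 9|y + 2| < ε whenever |y + 2| < δ.

δ = ε/9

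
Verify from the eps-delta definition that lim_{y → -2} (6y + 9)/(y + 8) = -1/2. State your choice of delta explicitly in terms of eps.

Suppose eps > 0. We want delta > 0 with 0 < |y + 2| < delta ⇒ |(6y + 9)/(y + 8) + 1/2| < eps.
Combining over a common denominator, (6y + 9)/(y + 8) + 1/2 = [(6y + 9)·6 − (-3)·(y + 8)] / [6·(y + 8)] = 39(y + 2) / (6(y + 8)).
So |(6y + 9)/(y + 8) + 1/2| = 39|y + 2| / (6·|y + 8|).
Require delta ≤ 3, so |y + 8| ≥ |6| − |y + 2| > 6 − 3 = 3.
Hence |(6y + 9)/(y + 8) + 1/2| < 39|y + 2|/(6·3) = (13/6)|y + 2|, which is < eps once |y + 2| < (6/13)eps.
Take delta = min(3, (6/13)eps). Then 0 < |y + 2| < delta forces both bounds, so |(6y + 9)/(y + 8) + 1/2| < eps.

delta = min(3, (6/13)eps)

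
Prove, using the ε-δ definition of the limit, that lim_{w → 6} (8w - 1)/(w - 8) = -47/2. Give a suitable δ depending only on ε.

δ = min(1, (2/63)ε)

Suppose ε > 0. We want δ > 0 with 0 < |w − 6| < δ ⇒ |(8w - 1)/(w - 8) + 47/2| < ε.
Combining over a common denominator, (8w - 1)/(w - 8) + 47/2 = [(8w - 1)·(-2) − 47·(w - 8)] / [(-2)·(w - 8)] = -63(w − 6) / ((-2)(w - 8)).
So |(8w - 1)/(w - 8) + 47/2| = 63|w − 6| / (2·|w − 8|).
Require δ ≤ 1, so |w − 8| ≥ |-2| − |w − 6| > 2 − 1 = 1.
Hence |(8w - 1)/(w - 8) + 47/2| < 63|w − 6|/(2·1) = (63/2)|w − 6|, which is < ε once |w − 6| < (2/63)ε.
Take δ = min(1, (2/63)ε). Then 0 < |w − 6| < δ forces both bounds, so |(8w - 1)/(w - 8) + 47/2| < ε.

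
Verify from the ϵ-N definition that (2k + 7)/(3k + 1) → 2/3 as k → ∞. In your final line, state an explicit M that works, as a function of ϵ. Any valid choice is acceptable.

M = (19/9)/ϵ

Let ϵ > 0. For k ≥ 1, |(2k + 7)/(3k + 1) − (2/3)| = |19|/(3(3k + 1)) = 19/(3(3k + 1)).
Since 3k + 1 ≥ 3k for k ≥ 1, this is ≤ 19/(3·3k) = (19/9)/k.
So |(2k + 7)/(3k + 1) − (2/3)| < ϵ whenever k > (19/9)/ϵ.
Take M = (19/9)/ϵ. If k > M then |(2k + 7)/(3k + 1) − (2/3)| ≤ (19/9)/k < ϵ.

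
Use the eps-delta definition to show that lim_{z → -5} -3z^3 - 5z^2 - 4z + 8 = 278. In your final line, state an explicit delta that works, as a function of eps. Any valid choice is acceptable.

delta = min(1, eps/222)

Let eps > 0 be given. We want delta > 0 such that 0 < |z + 5| < delta implies |(-3z^3 - 5z^2 - 4z + 8) − 278| < eps.
(-3z^3 - 5z^2 - 4z + 8) − 278 = -3z^3 - 5z^2 - 4z - 270 = (z + 5)(-3z^2 + 10z - 54).
So |(-3z^3 - 5z^2 - 4z + 8) − 278| = |z + 5|·|-3z^2 + 10z - 54|.
Assume first that |z + 5| < 1, so |z| < 6. Then |-3z^2 + 10z - 54| ≤ 3·6^2 + 10·6 + 54 = 222.
Hence |(-3z^3 - 5z^2 - 4z + 8) − 278| ≤ 222|z + 5| < eps provided |z + 5| < eps/222.
Choosing delta = min(1, eps/222) ensures both conditions, hence |(-3z^3 - 5z^2 - 4z + 8) − 278| < eps.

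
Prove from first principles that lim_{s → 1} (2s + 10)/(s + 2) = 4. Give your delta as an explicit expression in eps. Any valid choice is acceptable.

Let eps > 0 be given. We want delta > 0 with 0 < |s − 1| < delta ⇒ |(2s + 10)/(s + 2) − 4| < eps.
Combining over a common denominator, (2s + 10)/(s + 2) − 4 = [(2s + 10)·3 − 12·(s + 2)] / [3·(s + 2)] = -6(s − 1) / (3(s + 2)).
So |(2s + 10)/(s + 2) − 4| = 6|s − 1| / (3·|s + 2|).
Require delta ≤ 3/2, so |s + 2| ≥ |3| − |s − 1| > 3 − 3/2 = 3/2.
Hence |(2s + 10)/(s + 2) − 4| < 6|s − 1|/(3·(3/2)) = (4/3)|s − 1|, which is < eps once |s − 1| < (3/4)eps.
Take delta = min(3/2, (3/4)eps). Then 0 < |s − 1| < delta forces both bounds, so |(2s + 10)/(s + 2) − 4| < eps.

delta = min(3/2, (3/4)eps)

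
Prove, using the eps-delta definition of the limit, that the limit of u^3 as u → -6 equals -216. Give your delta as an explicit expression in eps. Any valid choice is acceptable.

delta = min(1, eps/127)

Suppose eps > 0. We seek delta > 0 with 0 < |u + 6| < delta ⇒ |u^3 + 216| < eps.
Factor: u^3 + 216 = (u + 6)(u^2 - 6u + 36), so |u^3 + 216| = |u + 6|·|u^2 - 6u + 36|.
Impose delta ≤ 1 so that |u| < 7; then |u^2 - 6u + 36| ≤ 127.
Hence |u^3 + 216| ≤ 127|u + 6|, which is < eps once |u + 6| < eps/127.
Take delta = min(1, eps/127). If 0 < |u + 6| < delta then both bounds hold and |u^3 + 216| ≤ 127|u + 6| < 127·(eps/127) = eps.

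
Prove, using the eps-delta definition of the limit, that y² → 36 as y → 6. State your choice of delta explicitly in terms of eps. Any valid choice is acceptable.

Let eps > 0 be given. We seek delta > 0 with 0 < |y − 6| < delta ⇒ |y² − 36| < eps.
Factor: y² − 36 = (y − 6)(y + 6), so |y² − 36| = |y − 6|·|y + 6|.
Impose delta ≤ 1 so that |y| < 7; then |y + 6| ≤ 13.
Hence |y² − 36| ≤ 13|y − 6|, which is < eps once |y − 6| < eps/13.
Take delta = min(1, eps/13). If 0 < |y − 6| < delta then both bounds hold and |y² − 36| ≤ 13|y − 6| < 13·(eps/13) = eps.

delta = min(1, eps/13)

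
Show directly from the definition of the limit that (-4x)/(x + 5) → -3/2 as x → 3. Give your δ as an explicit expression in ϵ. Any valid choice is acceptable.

δ = min(4, (8/5)ϵ)

Let ϵ > 0. We want δ > 0 with 0 < |x − 3| < δ ⇒ |(-4x)/(x + 5) + 3/2| < ϵ.
Combining over a common denominator, (-4x)/(x + 5) + 3/2 = [(-4x)·8 − (-12)·(x + 5)] / [8·(x + 5)] = -20(x − 3) / (8(x + 5)).
So |(-4x)/(x + 5) + 3/2| = 20|x − 3| / (8·|x + 5|).
Require δ ≤ 4, so |x + 5| ≥ |8| − |x − 3| > 8 − 4 = 4.
Hence |(-4x)/(x + 5) + 3/2| < 20|x − 3|/(8·4) = (5/8)|x − 3|, which is < ϵ once |x − 3| < (8/5)ϵ.
Take δ = min(4, (8/5)ϵ). Then 0 < |x − 3| < δ forces both bounds, so |(-4x)/(x + 5) + 3/2| < ϵ.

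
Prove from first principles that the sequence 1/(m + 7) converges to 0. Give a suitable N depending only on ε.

Let ε > 0. For m ≥ 1, |1/(m + 7) − 0| = 1/(m + 7) ≤ 1/m.
We need 1/m < ε, i.e. m > 1/ε.
Take N = 1/ε. If m > N then |1/(m + 7)| ≤ 1/m < ε.

N = 1/ε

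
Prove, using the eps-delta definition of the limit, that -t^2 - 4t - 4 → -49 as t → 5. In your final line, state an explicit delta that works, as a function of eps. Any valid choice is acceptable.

delta = min(1, eps/15)

Suppose eps > 0. We want delta > 0 such that 0 < |t − 5| < delta implies |(-t^2 - 4t - 4) + 49| < eps.
(-t^2 - 4t - 4) + 49 = -t^2 - 4t + 45 = (t − 5)(-t - 9).
So |(-t^2 - 4t - 4) + 49| = |t − 5|·|-t - 9|.
Require delta ≤ 1. Then |t − 5| < 1 gives |t| < 6, and by the triangle inequality |-t - 9| ≤ 6 + 9 = 15.
Hence |(-t^2 - 4t - 4) + 49| ≤ 15|t − 5| < eps provided |t − 5| < eps/15.
Choosing delta = min(1, eps/15) ensures both conditions, hence |(-t^2 - 4t - 4) + 49| < eps.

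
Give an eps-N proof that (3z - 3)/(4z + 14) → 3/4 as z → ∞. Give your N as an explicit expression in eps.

Suppose eps > 0. We seek N > 0 such that z > N implies |(3z - 3)/(4z + 14) − (3/4)| < eps.
(3z - 3)/(4z + 14) − (3/4) = (4(3z - 3) − 3(4z + 14)) / (4(4z + 14)) = -54/(4(4z + 14)).
For z > 0 we have 4z + 14 > 4z, so |(3z - 3)/(4z + 14) − (3/4)| = 54/(4(4z + 14)) < 54/(4·4z) = (27/8)/z.
Thus |(3z - 3)/(4z + 14) − (3/4)| < eps whenever z > (27/8)/eps.
Take N = (27/8)/eps. If z > N then |(3z - 3)/(4z + 14) − (3/4)| < (27/8)/z < eps.

N = (27/8)/eps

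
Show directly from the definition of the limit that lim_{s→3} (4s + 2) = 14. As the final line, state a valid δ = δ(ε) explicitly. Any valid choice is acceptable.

δ = ε/4

Suppose ε > 0. We need δ > 0 so that 0 < |s − 3| < δ implies |(4s + 2) − 14| < ε.
Since (4s + 2) − 14 = 4(s − 3), we have |(4s + 2) − 14| = 4|s − 3|.
So 4|s − 3| < ε exactly when |s − 3| < ε/4.
Choosing δ = ε/4 gives |(4s + 2) − 14| = 4|s − 3| < ε whenever |s − 3| < δ.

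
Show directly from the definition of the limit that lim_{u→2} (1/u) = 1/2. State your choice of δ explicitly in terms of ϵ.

Suppose ϵ > 0. We seek δ > 0 such that 0 < |u − 2| < δ implies |1/u − (1/2)| < ϵ.
|1/u − (1/2)| = |2 − u|/(2·|u|) = |u − 2|/(2|u|).
Require δ ≤ 1 so that |u| > 2 − 1 = 1, hence 2|u| > 2.
Then |1/u − (1/2)| < |u − 2|/2, which is < ϵ when |u − 2| < 2ϵ.
Take δ = min(1, 2ϵ). Then 0 < |u − 2| < δ gives both |u − 2| < 1 and |u − 2| < 2ϵ, so |1/u − (1/2)| < ϵ.

δ = min(1, 2ϵ)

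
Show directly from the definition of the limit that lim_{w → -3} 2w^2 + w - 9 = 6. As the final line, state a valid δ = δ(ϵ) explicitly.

δ = min(1, ϵ/13)

Fix ϵ > 0. We want δ > 0 such that 0 < |w + 3| < δ implies |(2w^2 + w - 9) − 6| < ϵ.
(2w^2 + w - 9) − 6 = 2w^2 + w - 15 = (w + 3)(2w - 5).
So |(2w^2 + w - 9) − 6| = |w + 3|·|2w - 5|.
Require δ ≤ 1. Then |w + 3| < 1 gives |w| < 4, and by the triangle inequality |2w - 5| ≤ 2·4 + 5 = 13.
Hence |(2w^2 + w - 9) − 6| ≤ 13|w + 3| < ϵ provided |w + 3| < ϵ/13.
Take δ = min(1, ϵ/13). Then 0 < |w + 3| < δ gives both |w + 3| < 1 and |w + 3| < ϵ/13, so |(2w^2 + w - 9) − 6| < ϵ.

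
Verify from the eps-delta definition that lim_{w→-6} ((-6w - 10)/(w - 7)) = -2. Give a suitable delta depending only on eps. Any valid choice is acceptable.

Suppose eps > 0. We want delta > 0 with 0 < |w + 6| < delta ⇒ |(-6w - 10)/(w - 7) + 2| < eps.
Combining over a common denominator, (-6w - 10)/(w - 7) + 2 = [(-6w - 10)·(-13) − 26·(w - 7)] / [(-13)·(w - 7)] = 52(w + 6) / ((-13)(w - 7)).
So |(-6w - 10)/(w - 7) + 2| = 52|w + 6| / (13·|w − 7|).
Require delta ≤ 13/2, so |w − 7| ≥ |-13| − |w + 6| > 13 − 13/2 = 13/2.
Hence |(-6w - 10)/(w - 7) + 2| < 52|w + 6|/(13·(13/2)) = (8/13)|w + 6|, which is < eps once |w + 6| < (13/8)eps.
Take delta = min(13/2, (13/8)eps). Then 0 < |w + 6| < delta forces both bounds, so |(-6w - 10)/(w - 7) + 2| < eps.

delta = min(13/2, (13/8)eps)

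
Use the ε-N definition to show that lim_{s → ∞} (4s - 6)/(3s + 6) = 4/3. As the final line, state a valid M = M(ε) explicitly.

Let ε > 0. We seek M > 0 such that s > M implies |(4s - 6)/(3s + 6) − (4/3)| < ε.
(4s - 6)/(3s + 6) − (4/3) = (3(4s - 6) − 4(3s + 6)) / (3(3s + 6)) = -42/(3(3s + 6)).
For s > 0 we have 3s + 6 > 3s, so |(4s - 6)/(3s + 6) − (4/3)| = 42/(3(3s + 6)) < 42/(3·3s) = (14/3)/s.
Thus |(4s - 6)/(3s + 6) − (4/3)| < ε whenever s > (14/3)/ε.
Take M = (14/3)/ε. If s > M then |(4s - 6)/(3s + 6) − (4/3)| < (14/3)/s < ε.

M = (14/3)/ε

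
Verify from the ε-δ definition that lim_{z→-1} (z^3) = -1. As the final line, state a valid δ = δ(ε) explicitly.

δ = min(1, ε/7)

Fix ε > 0. We seek δ > 0 with 0 < |z + 1| < δ ⇒ |z^3 + 1| < ε.
Factor: z^3 + 1 = (z + 1)(z^2 - z + 1), so |z^3 + 1| = |z + 1|·|z^2 - z + 1|.
Impose δ ≤ 1 so that |z| < 2; then |z^2 - z + 1| ≤ 7.
Hence |z^3 + 1| ≤ 7|z + 1|, which is < ε once |z + 1| < ε/7.
Take δ = min(1, ε/7). If 0 < |z + 1| < δ then both bounds hold and |z^3 + 1| ≤ 7|z + 1| < 7·(ε/7) = ε.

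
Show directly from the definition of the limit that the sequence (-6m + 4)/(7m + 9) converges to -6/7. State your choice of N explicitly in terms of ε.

Let ε > 0. For m ≥ 1, |(-6m + 4)/(7m + 9) + 6/7| = |82|/(7(7m + 9)) = 82/(7(7m + 9)).
Since 7m + 9 ≥ 7m for m ≥ 1, this is ≤ 82/(7·7m) = (82/49)/m.
So |(-6m + 4)/(7m + 9) + 6/7| < ε whenever m > (82/49)/ε.
Take N = (82/49)/ε. If m > N then |(-6m + 4)/(7m + 9) + 6/7| ≤ (82/49)/m < ε.

N = (82/49)/ε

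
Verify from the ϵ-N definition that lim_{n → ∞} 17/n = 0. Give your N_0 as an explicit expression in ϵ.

N_0 = 17/ϵ

Fix ϵ > 0. For n ≥ 1, |17/n − 0| = 17/(n) ≤ 17/n.
We need 17/n < ϵ, i.e. n > 17/ϵ.
Take N_0 = 17/ϵ. If n > N_0 then |17/n| ≤ 17/n < ϵ.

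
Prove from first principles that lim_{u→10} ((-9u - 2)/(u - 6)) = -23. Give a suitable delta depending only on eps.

Suppose eps > 0. We want delta > 0 with 0 < |u − 10| < delta ⇒ |(-9u - 2)/(u - 6) + 23| < eps.
Combining over a common denominator, (-9u - 2)/(u - 6) + 23 = [(-9u - 2)·4 − (-92)·(u - 6)] / [4·(u - 6)] = 56(u − 10) / (4(u - 6)).
So |(-9u - 2)/(u - 6) + 23| = 56|u − 10| / (4·|u − 6|).
Require delta ≤ 2, so |u − 6| ≥ |4| − |u − 10| > 4 − 2 = 2.
Hence |(-9u - 2)/(u - 6) + 23| < 56|u − 10|/(4·2) = 7|u − 10|, which is < eps once |u − 10| < (1/7)eps.
Take delta = min(2, (1/7)eps). Then 0 < |u − 10| < delta forces both bounds, so |(-9u - 2)/(u - 6) + 23| < eps.

delta = min(2, (1/7)eps)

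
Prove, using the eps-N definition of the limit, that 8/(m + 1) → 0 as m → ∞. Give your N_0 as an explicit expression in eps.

Fix eps > 0. For m ≥ 1, |8/(m + 1) − 0| = 8/(m + 1) ≤ 8/m.
We need 8/m < eps, i.e. m > 8/eps.
Take N_0 = 8/eps. If m > N_0 then |8/(m + 1)| ≤ 8/m < eps.

N_0 = 8/eps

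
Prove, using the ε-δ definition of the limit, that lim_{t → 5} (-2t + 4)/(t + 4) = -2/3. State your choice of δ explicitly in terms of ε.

δ = min(9/2, (27/8)ε)

Let ε > 0 be given. We want δ > 0 with 0 < |t − 5| < δ ⇒ |(-2t + 4)/(t + 4) + 2/3| < ε.
Combining over a common denominator, (-2t + 4)/(t + 4) + 2/3 = [(-2t + 4)·9 − (-6)·(t + 4)] / [9·(t + 4)] = -12(t − 5) / (9(t + 4)).
So |(-2t + 4)/(t + 4) + 2/3| = 12|t − 5| / (9·|t + 4|).
Restrict δ ≤ 9/2. Then |t − 5| < 9/2 gives |t + 4| = |(t − 5) + 9| ≥ 9 − 9/2 = 9/2.
Hence |(-2t + 4)/(t + 4) + 2/3| < 12|t − 5|/(9·(9/2)) = (8/27)|t − 5|, which is < ε once |t − 5| < (27/8)ε.
Take δ = min(9/2, (27/8)ε). Then 0 < |t − 5| < δ forces both bounds, so |(-2t + 4)/(t + 4) + 2/3| < ε.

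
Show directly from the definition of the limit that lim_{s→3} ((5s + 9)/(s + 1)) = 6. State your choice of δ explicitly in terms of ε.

Suppose ε > 0. We want δ > 0 with 0 < |s − 3| < δ ⇒ |(5s + 9)/(s + 1) − 6| < ε.
Combining over a common denominator, (5s + 9)/(s + 1) − 6 = [(5s + 9)·4 − 24·(s + 1)] / [4·(s + 1)] = -4(s − 3) / (4(s + 1)).
So |(5s + 9)/(s + 1) − 6| = 4|s − 3| / (4·|s + 1|).
Require δ ≤ 2, so |s + 1| ≥ |4| − |s − 3| > 4 − 2 = 2.
Hence |(5s + 9)/(s + 1) − 6| < 4|s − 3|/(4·2) = (1/2)|s − 3|, which is < ε once |s − 3| < 2ε.
Take δ = min(2, 2ε). Then 0 < |s − 3| < δ forces both bounds, so |(5s + 9)/(s + 1) − 6| < ε.

δ = min(2, 2ε)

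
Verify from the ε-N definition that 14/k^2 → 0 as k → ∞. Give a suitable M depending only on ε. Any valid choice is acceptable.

Let ε > 0 be given. For k ≥ 1, |14/k^2 − 0| = 14/k^2.
14/k^2 < ε ⇔ k^2 > 14/ε ⇔ k > (14/ε)^{1/2}.
Take M = (14/ε)^{1/2}. Then k > M implies 14/k^2 < ε.

M = (14/ε)^{1/2}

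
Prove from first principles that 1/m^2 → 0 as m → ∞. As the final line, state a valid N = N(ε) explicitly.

Let ε > 0 be given. For m ≥ 1, |1/m^2 − 0| = 1/m^2.
1/m^2 < ε ⇔ m^2 > 1/ε ⇔ m > (1/ε)^{1/2}.
Take N = (1/ε)^{1/2}. Then m > N implies 1/m^2 < ε.

N = (1/ε)^{1/2}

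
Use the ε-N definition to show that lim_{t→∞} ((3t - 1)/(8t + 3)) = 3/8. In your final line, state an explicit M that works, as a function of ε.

Suppose ε > 0. We seek M > 0 such that t > M implies |(3t - 1)/(8t + 3) − (3/8)| < ε.
(3t - 1)/(8t + 3) − (3/8) = (8(3t - 1) − 3(8t + 3)) / (8(8t + 3)) = -17/(8(8t + 3)).
For t > 0 we have 8t + 3 > 8t, so |(3t - 1)/(8t + 3) − (3/8)| = 17/(8(8t + 3)) < 17/(8·8t) = (17/64)/t.
Thus |(3t - 1)/(8t + 3) − (3/8)| < ε whenever t > (17/64)/ε.
Take M = (17/64)/ε. If t > M then |(3t - 1)/(8t + 3) − (3/8)| < (17/64)/t < ε.

M = (17/64)/ε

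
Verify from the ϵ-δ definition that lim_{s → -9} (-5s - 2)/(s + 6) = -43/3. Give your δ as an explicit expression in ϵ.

δ = min(3/2, (9/56)ϵ)

Let ϵ > 0. We want δ > 0 with 0 < |s + 9| < δ ⇒ |(-5s - 2)/(s + 6) + 43/3| < ϵ.
Combining over a common denominator, (-5s - 2)/(s + 6) + 43/3 = [(-5s - 2)·(-3) − 43·(s + 6)] / [(-3)·(s + 6)] = -28(s + 9) / ((-3)(s + 6)).
So |(-5s - 2)/(s + 6) + 43/3| = 28|s + 9| / (3·|s + 6|).
Require δ ≤ 3/2, so |s + 6| ≥ |-3| − |s + 9| > 3 − 3/2 = 3/2.
Hence |(-5s - 2)/(s + 6) + 43/3| < 28|s + 9|/(3·(3/2)) = (56/9)|s + 9|, which is < ϵ once |s + 9| < (9/56)ϵ.
Take δ = min(3/2, (9/56)ϵ). Then 0 < |s + 9| < δ forces both bounds, so |(-5s - 2)/(s + 6) + 43/3| < ϵ.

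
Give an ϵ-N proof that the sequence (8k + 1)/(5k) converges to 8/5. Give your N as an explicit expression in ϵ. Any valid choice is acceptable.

N = (1/5)/ϵ

Let ϵ > 0 be given. For k ≥ 1, |(8k + 1)/(5k) − (8/5)| = |5|/(5(5k)) = 5/(5(5k)).
Since 5k ≥ 5k for k ≥ 1, this is ≤ 5/(5·5k) = (1/5)/k.
So |(8k + 1)/(5k) − (8/5)| < ϵ whenever k > (1/5)/ϵ.
Take N = (1/5)/ϵ. If k > N then |(8k + 1)/(5k) − (8/5)| ≤ (1/5)/k < ϵ.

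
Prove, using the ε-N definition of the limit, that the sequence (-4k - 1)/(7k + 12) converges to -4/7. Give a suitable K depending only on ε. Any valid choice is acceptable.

Let ε > 0 be given. For k ≥ 1, |(-4k - 1)/(7k + 12) + 4/7| = |41|/(7(7k + 12)) = 41/(7(7k + 12)).
Since 7k + 12 ≥ 7k for k ≥ 1, this is ≤ 41/(7·7k) = (41/49)/k.
So |(-4k - 1)/(7k + 12) + 4/7| < ε whenever k > (41/49)/ε.
Take K = (41/49)/ε. If k > K then |(-4k - 1)/(7k + 12) + 4/7| ≤ (41/49)/k < ε.

K = (41/49)/ε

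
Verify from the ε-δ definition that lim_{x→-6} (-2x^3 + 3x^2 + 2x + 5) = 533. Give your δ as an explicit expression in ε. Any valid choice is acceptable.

δ = min(1, ε/291)

Let ε > 0 be given. We want δ > 0 such that 0 < |x + 6| < δ implies |(-2x^3 + 3x^2 + 2x + 5) − 533| < ε.
(-2x^3 + 3x^2 + 2x + 5) − 533 = -2x^3 + 3x^2 + 2x - 528 = (x + 6)(-2x^2 + 15x - 88).
So |(-2x^3 + 3x^2 + 2x + 5) − 533| = |x + 6|·|-2x^2 + 15x - 88|.
Require δ ≤ 1. Then |x + 6| < 1 gives |x| < 7, and by the triangle inequality |-2x^2 + 15x - 88| ≤ 2·7^2 + 15·7 + 88 = 291.
Hence |(-2x^3 + 3x^2 + 2x + 5) − 533| ≤ 291|x + 6| < ε provided |x + 6| < ε/291.
Choosing δ = min(1, ε/291) ensures both conditions, hence |(-2x^3 + 3x^2 + 2x + 5) − 533| < ε.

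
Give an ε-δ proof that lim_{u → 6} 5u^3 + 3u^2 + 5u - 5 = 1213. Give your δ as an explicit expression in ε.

δ = min(1, ε/679)

Fix ε > 0. We want δ > 0 such that 0 < |u − 6| < δ implies |(5u^3 + 3u^2 + 5u - 5) − 1213| < ε.
(5u^3 + 3u^2 + 5u - 5) − 1213 = 5u^3 + 3u^2 + 5u - 1218 = (u − 6)(5u^2 + 33u + 203).
So |(5u^3 + 3u^2 + 5u - 5) − 1213| = |u − 6|·|5u^2 + 33u + 203|.
Assume first that |u − 6| < 1, so |u| < 7. Then |5u^2 + 33u + 203| ≤ 5·7^2 + 33·7 + 203 = 679.
Hence |(5u^3 + 3u^2 + 5u - 5) − 1213| ≤ 679|u − 6| < ε provided |u − 6| < ε/679.
Choosing δ = min(1, ε/679) ensures both conditions, hence |(5u^3 + 3u^2 + 5u - 5) − 1213| < ε.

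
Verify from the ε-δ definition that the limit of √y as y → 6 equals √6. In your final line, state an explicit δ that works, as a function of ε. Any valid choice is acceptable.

δ = min(6, √6·ε)

Suppose ε > 0. We want δ > 0 such that 0 < |y − 6| < δ implies |√y − √6| < ε.
Multiplying by the conjugate, |√y − √6| = |y − 6|/(√y + √6).
Restrict δ ≤ 6 so that |y − 6| < 6 forces y > 0, and then √y + √6 > √6.
Hence |√y − √6| < |y − 6|/√6, which is < ε once |y − 6| < √6·ε.
Take δ = min(6, √6·ε). If 0 < |y − 6| < δ then y > 0 and |√y − √6| < |y − 6|/√6 < ε.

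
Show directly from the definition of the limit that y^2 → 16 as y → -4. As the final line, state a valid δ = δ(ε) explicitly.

δ = min(2, ε/10)

Suppose ε > 0. We seek δ > 0 with 0 < |y + 4| < δ ⇒ |y^2 − 16| < ε.
Factor: y^2 − 16 = (y + 4)(y - 4), so |y^2 − 16| = |y + 4|·|y - 4|.
Impose δ ≤ 2 so that |y| < 6; then |y - 4| ≤ 10.
Hence |y^2 − 16| ≤ 10|y + 4|, which is < ε once |y + 4| < ε/10.
Take δ = min(2, ε/10). If 0 < |y + 4| < δ then both bounds hold and |y^2 − 16| ≤ 10|y + 4| < 10·(ε/10) = ε.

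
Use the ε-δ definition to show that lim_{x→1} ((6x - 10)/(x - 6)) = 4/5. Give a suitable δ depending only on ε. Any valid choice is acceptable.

Fix ε > 0. We want δ > 0 with 0 < |x − 1| < δ ⇒ |(6x - 10)/(x - 6) − (4/5)| < ε.
Combining over a common denominator, (6x - 10)/(x - 6) − (4/5) = [(6x - 10)·(-5) − (-4)·(x - 6)] / [(-5)·(x - 6)] = -26(x − 1) / ((-5)(x - 6)).
So |(6x - 10)/(x - 6) − (4/5)| = 26|x − 1| / (5·|x − 6|).
Require δ ≤ 5/2, so |x − 6| ≥ |-5| − |x − 1| > 5 − 5/2 = 5/2.
Hence |(6x - 10)/(x - 6) − (4/5)| < 26|x − 1|/(5·(5/2)) = (52/25)|x − 1|, which is < ε once |x − 1| < (25/52)ε.
Take δ = min(5/2, (25/52)ε). Then 0 < |x − 1| < δ forces both bounds, so |(6x - 10)/(x - 6) − (4/5)| < ε.

δ = min(5/2, (25/52)ε)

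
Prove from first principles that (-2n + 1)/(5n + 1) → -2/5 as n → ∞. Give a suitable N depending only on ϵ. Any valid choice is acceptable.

N = (7/25)/ϵ

Suppose ϵ > 0. For n ≥ 1, |(-2n + 1)/(5n + 1) + 2/5| = |7|/(5(5n + 1)) = 7/(5(5n + 1)).
Since 5n + 1 ≥ 5n for n ≥ 1, this is ≤ 7/(5·5n) = (7/25)/n.
So |(-2n + 1)/(5n + 1) + 2/5| < ϵ whenever n > (7/25)/ϵ.
Take N = (7/25)/ϵ. If n > N then |(-2n + 1)/(5n + 1) + 2/5| ≤ (7/25)/n < ϵ.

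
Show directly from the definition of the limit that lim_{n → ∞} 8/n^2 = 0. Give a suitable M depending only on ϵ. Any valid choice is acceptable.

Let ϵ > 0. For n ≥ 1, |8/n^2 − 0| = 8/n^2.
8/n^2 < ϵ ⇔ n^2 > 8/ϵ ⇔ n > (8/ϵ)^{1/2}.
Take M = (8/ϵ)^{1/2}. Then n > M implies 8/n^2 < ϵ.

M = (8/ϵ)^{1/2}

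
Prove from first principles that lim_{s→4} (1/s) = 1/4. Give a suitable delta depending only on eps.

Let eps > 0. We seek delta > 0 such that 0 < |s − 4| < delta implies |1/s − (1/4)| < eps.
|1/s − (1/4)| = |4 − s|/(4·|s|) = |s − 4|/(4|s|).
Require delta ≤ 2 so that |s| > 4 − 2 = 2, hence 4|s| > 8.
Then |1/s − (1/4)| < |s − 4|/8, which is < eps when |s − 4| < 8eps.
Take delta = min(2, 8eps). Then 0 < |s − 4| < delta gives both |s − 4| < 2 and |s − 4| < 8eps, so |1/s − (1/4)| < eps.

delta = min(2, 8eps)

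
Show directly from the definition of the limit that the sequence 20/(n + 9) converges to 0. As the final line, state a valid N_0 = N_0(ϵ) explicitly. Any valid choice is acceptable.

N_0 = 20/ϵ

Let ϵ > 0. For n ≥ 1, |20/(n + 9) − 0| = 20/(n + 9) ≤ 20/n.
We need 20/n < ϵ, i.e. n > 20/ϵ.
Take N_0 = 20/ϵ. If n > N_0 then |20/(n + 9)| ≤ 20/n < ϵ.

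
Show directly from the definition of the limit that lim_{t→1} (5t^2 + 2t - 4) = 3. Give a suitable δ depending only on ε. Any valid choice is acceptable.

Suppose ε > 0. We want δ > 0 such that 0 < |t − 1| < δ implies |(5t^2 + 2t - 4) − 3| < ε.
(5t^2 + 2t - 4) − 3 = 5t^2 + 2t - 7 = (t − 1)(5t + 7).
So |(5t^2 + 2t - 4) − 3| = |t − 1|·|5t + 7|.
Require δ ≤ 2. Then |t − 1| < 2 gives |t| < 3, and by the triangle inequality |5t + 7| ≤ 5·3 + 7 = 22.
Hence |(5t^2 + 2t - 4) − 3| ≤ 22|t − 1| < ε provided |t − 1| < ε/22.
Take δ = min(2, ε/22). Then 0 < |t − 1| < δ gives both |t − 1| < 2 and |t − 1| < ε/22, so |(5t^2 + 2t - 4) − 3| < ε.

δ = min(2, ε/22)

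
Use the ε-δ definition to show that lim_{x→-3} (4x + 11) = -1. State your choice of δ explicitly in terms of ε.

Suppose ε > 0. We need δ > 0 so that 0 < |x + 3| < δ implies |(4x + 11) + 1| < ε.
Since (4x + 11) + 1 = 4(x + 3), we have |(4x + 11) + 1| = 4|x + 3|.
Thus it suffices that |x + 3| < ε/4.
Take δ = ε/4. If 0 < |x + 3| < δ then |(4x + 11) + 1| = 4|x + 3| < 4·(ε/4) = ε.

δ = ε/4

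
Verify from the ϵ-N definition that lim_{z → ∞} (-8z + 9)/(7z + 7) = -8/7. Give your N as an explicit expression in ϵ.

Fix ϵ > 0. We seek N > 0 such that z > N implies |(-8z + 9)/(7z + 7) + 8/7| < ϵ.
(-8z + 9)/(7z + 7) + 8/7 = (7(-8z + 9) − (-8)(7z + 7)) / (7(7z + 7)) = 119/(7(7z + 7)).
For z > 0 we have 7z + 7 > 7z, so |(-8z + 9)/(7z + 7) + 8/7| = 119/(7(7z + 7)) < 119/(7·7z) = (17/7)/z.
Thus |(-8z + 9)/(7z + 7) + 8/7| < ϵ whenever z > (17/7)/ϵ.
Take N = (17/7)/ϵ. If z > N then |(-8z + 9)/(7z + 7) + 8/7| < (17/7)/z < ϵ.

N = (17/7)/ϵ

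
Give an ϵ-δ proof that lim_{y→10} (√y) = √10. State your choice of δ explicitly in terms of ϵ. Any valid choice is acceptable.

δ = min(10, √10·ϵ)

Let ϵ > 0. We want δ > 0 such that 0 < |y − 10| < δ implies |√y − √10| < ϵ.
Multiplying by the conjugate, |√y − √10| = |y − 10|/(√y + √10).
Restrict δ ≤ 10 so that |y − 10| < 10 forces y > 0, and then √y + √10 > √10.
Hence |√y − √10| < |y − 10|/√10, which is < ϵ once |y − 10| < √10·ϵ.
Take δ = min(10, √10·ϵ). If 0 < |y − 10| < δ then y > 0 and |√y − √10| < |y − 10|/√10 < ϵ.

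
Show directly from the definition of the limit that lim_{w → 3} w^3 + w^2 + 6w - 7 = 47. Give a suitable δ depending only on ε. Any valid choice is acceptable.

δ = min(1, ε/50)

Suppose ε > 0. We want δ > 0 such that 0 < |w − 3| < δ implies |(w^3 + w^2 + 6w - 7) − 47| < ε.
(w^3 + w^2 + 6w - 7) − 47 = w^3 + w^2 + 6w - 54 = (w − 3)(w^2 + 4w + 18).
So |(w^3 + w^2 + 6w - 7) − 47| = |w − 3|·|w^2 + 4w + 18|.
Assume first that |w − 3| < 1, so |w| < 4. Then |w^2 + 4w + 18| ≤ 4^2 + 4·4 + 18 = 50.
Hence |(w^3 + w^2 + 6w - 7) − 47| ≤ 50|w − 3| < ε provided |w − 3| < ε/50.
Choosing δ = min(1, ε/50) ensures both conditions, hence |(w^3 + w^2 + 6w - 7) − 47| < ε.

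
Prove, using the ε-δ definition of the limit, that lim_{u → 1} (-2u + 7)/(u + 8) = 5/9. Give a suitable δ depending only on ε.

δ = min(9/2, (81/46)ε)

Let ε > 0. We want δ > 0 with 0 < |u − 1| < δ ⇒ |(-2u + 7)/(u + 8) − (5/9)| < ε.
Combining over a common denominator, (-2u + 7)/(u + 8) − (5/9) = [(-2u + 7)·9 − 5·(u + 8)] / [9·(u + 8)] = -23(u − 1) / (9(u + 8)).
So |(-2u + 7)/(u + 8) − (5/9)| = 23|u − 1| / (9·|u + 8|).
Require δ ≤ 9/2, so |u + 8| ≥ |9| − |u − 1| > 9 − 9/2 = 9/2.
Hence |(-2u + 7)/(u + 8) − (5/9)| < 23|u − 1|/(9·(9/2)) = (46/81)|u − 1|, which is < ε once |u − 1| < (81/46)ε.
Take δ = min(9/2, (81/46)ε). Then 0 < |u − 1| < δ forces both bounds, so |(-2u + 7)/(u + 8) − (5/9)| < ε.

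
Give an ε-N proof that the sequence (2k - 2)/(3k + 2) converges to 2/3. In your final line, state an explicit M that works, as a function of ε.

Let ε > 0 be given. For k ≥ 1, |(2k - 2)/(3k + 2) − (2/3)| = |-10|/(3(3k + 2)) = 10/(3(3k + 2)).
Since 3k + 2 ≥ 3k for k ≥ 1, this is ≤ 10/(3·3k) = (10/9)/k.
So |(2k - 2)/(3k + 2) − (2/3)| < ε whenever k > (10/9)/ε.
Take M = (10/9)/ε. If k > M then |(2k - 2)/(3k + 2) − (2/3)| ≤ (10/9)/k < ε.

M = (10/9)/ε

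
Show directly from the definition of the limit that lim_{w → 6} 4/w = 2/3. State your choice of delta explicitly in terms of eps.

delta = min(3, (9/2)eps)

Suppose eps > 0. We seek delta > 0 such that 0 < |w − 6| < delta implies |4/w − (2/3)| < eps.
|4/w − (2/3)| = 4·|6 − w|/(6·|w|) = 4|w − 6|/(6|w|).
Require delta ≤ 3 so that |w| > 6 − 3 = 3, hence 6|w| > 18.
Then |4/w − (2/3)| < 4|w − 6|/18, which is < eps when |w − 6| < (9/2)eps.
Take delta = min(3, (9/2)eps). Then 0 < |w − 6| < delta gives both |w − 6| < 3 and |w − 6| < (9/2)eps, so |4/w − (2/3)| < eps.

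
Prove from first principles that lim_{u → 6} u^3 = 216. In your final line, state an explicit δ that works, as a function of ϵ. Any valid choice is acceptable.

Let ϵ > 0. We seek δ > 0 with 0 < |u − 6| < δ ⇒ |u^3 − 216| < ϵ.
Factor: u^3 − 216 = (u − 6)(u^2 + 6u + 36), so |u^3 − 216| = |u − 6|·|u^2 + 6u + 36|.
Restrict δ ≤ 1. Then |u − 6| < 1 gives |u| < 7, so by the triangle inequality |u^2 + 6u + 36| ≤ 7^2 + 6·7 + 36 = 127.
Hence |u^3 − 216| ≤ 127|u − 6|, which is < ϵ once |u − 6| < ϵ/127.
Take δ = min(1, ϵ/127). If 0 < |u − 6| < δ then both bounds hold and |u^3 − 216| ≤ 127|u − 6| < 127·(ϵ/127) = ϵ.

δ = min(1, ϵ/127)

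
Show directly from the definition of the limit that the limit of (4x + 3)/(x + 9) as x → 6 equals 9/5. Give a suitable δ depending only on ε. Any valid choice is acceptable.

Let ε > 0. We want δ > 0 with 0 < |x − 6| < δ ⇒ |(4x + 3)/(x + 9) − (9/5)| < ε.
Combining over a common denominator, (4x + 3)/(x + 9) − (9/5) = [(4x + 3)·15 − 27·(x + 9)] / [15·(x + 9)] = 33(x − 6) / (15(x + 9)).
So |(4x + 3)/(x + 9) − (9/5)| = 33|x − 6| / (15·|x + 9|).
Restrict δ ≤ 15/2. Then |x − 6| < 15/2 gives |x + 9| = |(x − 6) + 15| ≥ 15 − 15/2 = 15/2.
Hence |(4x + 3)/(x + 9) − (9/5)| < 33|x − 6|/(15·(15/2)) = (22/75)|x − 6|, which is < ε once |x − 6| < (75/22)ε.
Take δ = min(15/2, (75/22)ε). Then 0 < |x − 6| < δ forces both bounds, so |(4x + 3)/(x + 9) − (9/5)| < ε.

δ = min(15/2, (75/22)ε)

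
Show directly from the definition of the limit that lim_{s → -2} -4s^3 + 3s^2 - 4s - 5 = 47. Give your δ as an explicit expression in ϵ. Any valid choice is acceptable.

Let ϵ > 0 be given. We want δ > 0 such that 0 < |s + 2| < δ implies |(-4s^3 + 3s^2 - 4s - 5) − 47| < ϵ.
(-4s^3 + 3s^2 - 4s - 5) − 47 = -4s^3 + 3s^2 - 4s - 52 = (s + 2)(-4s^2 + 11s - 26).
So |(-4s^3 + 3s^2 - 4s - 5) − 47| = |s + 2|·|-4s^2 + 11s - 26|.
Assume first that |s + 2| < 1, so |s| < 3. Then |-4s^2 + 11s - 26| ≤ 4·3^2 + 11·3 + 26 = 95.
Hence |(-4s^3 + 3s^2 - 4s - 5) − 47| ≤ 95|s + 2| < ϵ provided |s + 2| < ϵ/95.
Choosing δ = min(1, ϵ/95) ensures both conditions, hence |(-4s^3 + 3s^2 - 4s - 5) − 47| < ϵ.

δ = min(1, ϵ/95)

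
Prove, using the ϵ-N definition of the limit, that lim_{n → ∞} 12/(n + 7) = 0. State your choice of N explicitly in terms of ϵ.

Suppose ϵ > 0. For n ≥ 1, |12/(n + 7) − 0| = 12/(n + 7) ≤ 12/n.
We need 12/n < ϵ, i.e. n > 12/ϵ.
Take N = 12/ϵ. If n > N then |12/(n + 7)| ≤ 12/n < ϵ.

N = 12/ϵ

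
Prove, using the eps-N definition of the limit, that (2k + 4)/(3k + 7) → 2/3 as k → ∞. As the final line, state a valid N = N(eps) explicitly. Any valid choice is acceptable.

N = (2/9)/eps

Let eps > 0. For k ≥ 1, |(2k + 4)/(3k + 7) − (2/3)| = |-2|/(3(3k + 7)) = 2/(3(3k + 7)).
Since 3k + 7 ≥ 3k for k ≥ 1, this is ≤ 2/(3·3k) = (2/9)/k.
So |(2k + 4)/(3k + 7) − (2/3)| < eps whenever k > (2/9)/eps.
Take N = (2/9)/eps. If k > N then |(2k + 4)/(3k + 7) − (2/3)| ≤ (2/9)/k < eps.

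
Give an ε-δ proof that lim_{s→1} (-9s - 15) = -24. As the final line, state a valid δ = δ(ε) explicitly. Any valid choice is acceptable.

Fix ε > 0. We need δ > 0 so that 0 < |s − 1| < δ implies |(-9s - 15) + 24| < ε.
Since (-9s - 15) + 24 = -9(s − 1), we have |(-9s - 15) + 24| = 9|s − 1|.
Thus it suffices that |s − 1| < ε/9.
Choosing δ = ε/9 gives |(-9s - 15) + 24| = 9|s − 1| < ε whenever |s − 1| < δ.

δ = ε/9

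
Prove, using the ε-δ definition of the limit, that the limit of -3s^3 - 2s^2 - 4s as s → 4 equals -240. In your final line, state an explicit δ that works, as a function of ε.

δ = min(2, ε/252)

Fix ε > 0. We want δ > 0 such that 0 < |s − 4| < δ implies |(-3s^3 - 2s^2 - 4s) + 240| < ε.
(-3s^3 - 2s^2 - 4s) + 240 = -3s^3 - 2s^2 - 4s + 240 = (s − 4)(-3s^2 - 14s - 60).
So |(-3s^3 - 2s^2 - 4s) + 240| = |s − 4|·|-3s^2 - 14s - 60|.
Assume first that |s − 4| < 2, so |s| < 6. Then |-3s^2 - 14s - 60| ≤ 3·6^2 + 14·6 + 60 = 252.
Hence |(-3s^3 - 2s^2 - 4s) + 240| ≤ 252|s − 4| < ε provided |s − 4| < ε/252.
Choosing δ = min(2, ε/252) ensures both conditions, hence |(-3s^3 - 2s^2 - 4s) + 240| < ε.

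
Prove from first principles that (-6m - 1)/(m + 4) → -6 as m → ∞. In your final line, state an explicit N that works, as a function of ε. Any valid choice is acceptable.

Fix ε > 0. For m ≥ 1, |(-6m - 1)/(m + 4) + 6| = |23|/((m + 4)) = 23/((m + 4)).
Since m + 4 ≥ m for m ≥ 1, this is ≤ 23/(m) = 23/m.
So |(-6m - 1)/(m + 4) + 6| < ε whenever m > 23/ε.
Take N = 23/ε. If m > N then |(-6m - 1)/(m + 4) + 6| ≤ 23/m < ε.

N = 23/ε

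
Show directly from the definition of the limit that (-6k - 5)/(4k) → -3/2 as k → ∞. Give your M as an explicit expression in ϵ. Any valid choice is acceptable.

Fix ϵ > 0. For k ≥ 1, |(-6k - 5)/(4k) + 3/2| = |-20|/(4(4k)) = 20/(4(4k)).
Since 4k ≥ 4k for k ≥ 1, this is ≤ 20/(4·4k) = (5/4)/k.
So |(-6k - 5)/(4k) + 3/2| < ϵ whenever k > (5/4)/ϵ.
Take M = (5/4)/ϵ. If k > M then |(-6k - 5)/(4k) + 3/2| ≤ (5/4)/k < ϵ.

M = (5/4)/ϵ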